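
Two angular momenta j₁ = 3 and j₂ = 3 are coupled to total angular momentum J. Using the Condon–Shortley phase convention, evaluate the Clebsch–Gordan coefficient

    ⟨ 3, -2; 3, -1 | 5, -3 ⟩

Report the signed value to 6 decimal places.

-0.408248

triangle: 1!*5!*5!/12! = 14400/479001600
(j±m)!: 1!*5!*2!*4!*2!*8! = 464486400
prefactor² = (2J+1)*Δ*N² = 153600
  k=0: +1/(0!*1!*5!*2!*0!*3!) = 1/1440
  k=1: −1/(1!*0!*4!*1!*1!*4!) = -1/576
Σ = -1/960  ⇒  CG² = 153600*(-1/960)² = 1/6
CG = −√(1/6) = -0.408248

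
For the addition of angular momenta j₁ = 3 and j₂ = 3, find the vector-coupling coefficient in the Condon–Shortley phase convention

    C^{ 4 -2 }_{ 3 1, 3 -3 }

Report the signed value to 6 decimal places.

+0.592157  (= +√(27/77))

j₁+j₂−J=2  J+j₁−j₂=4  J−j₁+j₂=4  j₁+j₂+J+1=11
(j₁±m₁, j₂±m₂, J±M) = (4,2,0,6,2,6)
P² = 995328/77
sum k=0..0:
  [0] +1/192 = 1/192
S = 1/192
C² = P²·S² = 27/77 ; C = +0.592157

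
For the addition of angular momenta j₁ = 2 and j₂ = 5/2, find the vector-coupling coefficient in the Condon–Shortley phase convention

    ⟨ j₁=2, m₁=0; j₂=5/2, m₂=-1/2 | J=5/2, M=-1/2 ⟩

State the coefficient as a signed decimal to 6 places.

-0.478091  (= −√(8/35))

j₁+j₂−J=2  J+j₁−j₂=2  J−j₁+j₂=3  j₁+j₂+J+1=8
(j₁±m₁, j₂±m₂, J±M) = (2,2,2,3,2,3)
P² = 72/35
sum k=0..2:
  [0] +1/8 = 1/8
  [1] −1/2 = -1/2
  [2] +1/24 = 1/24
S = -1/3
C² = P²·S² = 8/35 ; C = -0.478091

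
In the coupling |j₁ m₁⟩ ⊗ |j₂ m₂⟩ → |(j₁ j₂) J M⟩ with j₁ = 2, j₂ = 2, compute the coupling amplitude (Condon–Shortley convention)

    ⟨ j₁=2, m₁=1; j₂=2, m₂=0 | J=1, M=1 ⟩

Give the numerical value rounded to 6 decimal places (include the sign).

-0.547723

triangle: 3!×1!×1!/6! = 6/720
(j±m)!: 3!×1!×2!×2!×2!×0! = 48
prefactor² = (2J+1)×Δ×N² = 6/5
  k=1: −1/(1!×2!×0!×1!×1!×0!) = -1/2
Σ = -1/2  ⇒  CG² = 6/5×(-1/2)² = 3/10
CG = −√(3/10) = -0.547723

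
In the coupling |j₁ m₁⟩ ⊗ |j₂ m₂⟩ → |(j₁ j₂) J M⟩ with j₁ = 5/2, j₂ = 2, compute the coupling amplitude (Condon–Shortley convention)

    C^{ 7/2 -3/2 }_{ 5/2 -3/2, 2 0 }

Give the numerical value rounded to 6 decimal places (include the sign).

-0.534522  (= −√(2/7))

triangle: 1!×4!×3!/9! = 144/362880
(j±m)!: 1!×4!×2!×2!×2!×5! = 23040
prefactor² = (2J+1)×Δ×N² = 512/7
  k=0: +1/(0!×1!×4!×2!×0!×1!) = 1/48
  k=1: −1/(1!×0!×3!×1!×1!×2!) = -1/12
Σ = -1/16  ⇒  CG² = 512/7×(-1/16)² = 2/7
CG = −√(2/7) = -0.534522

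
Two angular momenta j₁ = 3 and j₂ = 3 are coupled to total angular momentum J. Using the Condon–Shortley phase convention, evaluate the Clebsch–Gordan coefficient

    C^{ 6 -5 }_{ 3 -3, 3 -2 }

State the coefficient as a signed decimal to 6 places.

triangle: 0!·6!·6!/13! = 518400/6227020800
(j±m)!: 0!·6!·1!·5!·1!·11! = 3448811520000
prefactor² = (2J+1)·Δ·N² = 3732480000
  k=0: +1/(0!·0!·6!·1!·0!·5!) = 1/86400
Σ = 1/86400  ⇒  CG² = 3732480000·1/86400² = 1/2
CG = +√(1/2) = +0.707107

+0.707107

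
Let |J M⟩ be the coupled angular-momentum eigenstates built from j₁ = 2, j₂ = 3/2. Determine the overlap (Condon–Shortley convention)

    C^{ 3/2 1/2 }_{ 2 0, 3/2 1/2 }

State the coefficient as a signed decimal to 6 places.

triangle: 2!·2!·1!/6! = 4/720
(j±m)!: 2!·2!·2!·1!·2!·1! = 16
prefactor² = (2J+1)·Δ·N² = 16/45
  k=1: −1/(1!·1!·1!·1!·1!·0!) = -1
  k=2: +1/(2!·0!·0!·0!·2!·1!) = 1/4
Σ = -3/4  ⇒  CG² = 16/45·(-3/4)² = 1/5
CG = −√(1/5) = -0.447214

-0.447214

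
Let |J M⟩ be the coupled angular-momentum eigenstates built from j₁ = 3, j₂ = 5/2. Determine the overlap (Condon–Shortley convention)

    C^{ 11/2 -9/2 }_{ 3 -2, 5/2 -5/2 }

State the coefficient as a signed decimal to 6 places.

j₁+j₂−J=0  J+j₁−j₂=6  J−j₁+j₂=5  j₁+j₂+J+1=12
(j₁±m₁, j₂±m₂, J±M) = (1,5,0,5,1,10)
P² = 1244160000/11
sum k=0..0:
  [0] +1/14400 = 1/14400
S = 1/14400
C² = P²·S² = 6/11 ; C = +0.738549

+√(6/11) ≈ +0.738549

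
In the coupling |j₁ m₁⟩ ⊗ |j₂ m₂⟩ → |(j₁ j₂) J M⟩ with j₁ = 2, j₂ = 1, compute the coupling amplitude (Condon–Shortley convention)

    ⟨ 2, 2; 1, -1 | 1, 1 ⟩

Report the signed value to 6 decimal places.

+√(3/5) ≈ +0.774597

triangle: 2!·2!·0!/5! = 4/120
(j±m)!: 4!·0!·0!·2!·2!·0! = 96
prefactor² = (2J+1)·Δ·N² = 48/5
  k=0: +1/(0!·2!·0!·0!·2!·0!) = 1/4
Σ = 1/4  ⇒  CG² = 48/5·1/4² = 3/5
CG = +√(3/5) = +0.774597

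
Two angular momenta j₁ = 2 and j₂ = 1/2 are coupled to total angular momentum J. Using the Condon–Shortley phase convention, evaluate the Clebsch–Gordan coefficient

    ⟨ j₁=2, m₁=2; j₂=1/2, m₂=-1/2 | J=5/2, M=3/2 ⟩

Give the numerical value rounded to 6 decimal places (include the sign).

+√(1/5) ≈ +0.447214

j₁+j₂−J=0  J+j₁−j₂=4  J−j₁+j₂=1  j₁+j₂+J+1=6
(j₁±m₁, j₂±m₂, J±M) = (4,0,0,1,4,1)
P² = 576/5
sum k=0..0:
  [0] +1/24 = 1/24
S = 1/24
C² = P²·S² = 1/5 ; C = +0.447214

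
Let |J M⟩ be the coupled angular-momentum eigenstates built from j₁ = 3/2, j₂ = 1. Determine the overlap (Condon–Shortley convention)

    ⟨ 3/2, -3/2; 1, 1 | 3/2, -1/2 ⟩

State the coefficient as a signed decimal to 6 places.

j₁+j₂−J=1  J+j₁−j₂=2  J−j₁+j₂=1  j₁+j₂+J+1=5
(j₁±m₁, j₂±m₂, J±M) = (0,3,2,0,1,2)
P² = 8/5
sum k=1..1:
  [1] −1/2 = -1/2
S = -1/2
C² = P²·S² = 2/5 ; C = -0.632456

−√(2/5) = -0.632456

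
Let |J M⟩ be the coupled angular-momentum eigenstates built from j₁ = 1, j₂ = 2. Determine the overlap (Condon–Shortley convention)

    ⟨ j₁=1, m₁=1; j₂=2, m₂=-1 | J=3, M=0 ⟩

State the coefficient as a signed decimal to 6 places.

j₁+j₂−J=0  J+j₁−j₂=2  J−j₁+j₂=4  j₁+j₂+J+1=7
(j₁±m₁, j₂±m₂, J±M) = (2,0,1,3,3,3)
P² = 144/5
sum k=0..0:
  [0] +1/12 = 1/12
S = 1/12
C² = P²·S² = 1/5 ; C = +0.447214

+√(1/5) = +0.447214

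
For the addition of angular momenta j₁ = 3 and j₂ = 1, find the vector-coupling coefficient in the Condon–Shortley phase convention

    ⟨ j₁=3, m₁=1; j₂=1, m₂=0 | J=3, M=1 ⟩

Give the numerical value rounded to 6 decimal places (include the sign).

triangle: 1!·5!·1!/8! = 120/40320
(j±m)!: 4!·2!·1!·1!·4!·2! = 2304
prefactor² = (2J+1)·Δ·N² = 48
  k=0: +1/(0!·1!·2!·1!·3!·0!) = 1/12
  k=1: −1/(1!·0!·1!·0!·4!·1!) = -1/24
Σ = 1/24  ⇒  CG² = 48·1/24² = 1/12
CG = +√(1/12) = +0.288675

+√(1/12) = +0.288675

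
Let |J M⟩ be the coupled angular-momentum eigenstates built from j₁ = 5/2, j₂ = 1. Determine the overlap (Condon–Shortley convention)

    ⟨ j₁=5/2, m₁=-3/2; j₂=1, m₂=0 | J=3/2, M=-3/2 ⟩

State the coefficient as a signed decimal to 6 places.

-0.516398

√[4·2!3!0!/6! · 1!4!1!1!0!3!] = √(48/5)
  +(−1)^1/∏(1,1,3,0,0,0)! = -1/6  (running -1/6)
⟨..|..⟩ = √(48/5)·(-1/6) = -0.516398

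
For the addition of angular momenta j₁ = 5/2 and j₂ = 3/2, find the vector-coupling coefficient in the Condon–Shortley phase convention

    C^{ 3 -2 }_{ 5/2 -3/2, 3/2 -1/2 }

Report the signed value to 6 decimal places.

√[7·1!4!2!/8! · 1!4!1!2!1!5!] = √(48)
  +(−1)^0/∏(0,1,4,1,0,1)! = 1/24  (running 1/24)
  +(−1)^1/∏(1,0,3,0,1,2)! = -1/12  (running -1/24)
⟨..|..⟩ = √(48)·(-1/24) = -0.288675

-0.288675  (= −√(1/12))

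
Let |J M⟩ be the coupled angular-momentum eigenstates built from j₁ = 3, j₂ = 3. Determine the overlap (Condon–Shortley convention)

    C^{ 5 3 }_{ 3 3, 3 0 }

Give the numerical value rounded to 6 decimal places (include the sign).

j₁+j₂−J=1  J+j₁−j₂=5  J−j₁+j₂=5  j₁+j₂+J+1=12
(j₁±m₁, j₂±m₂, J±M) = (6,0,3,3,8,2)
P² = 691200
sum k=0..0:
  [0] +1/1440 = 1/1440
S = 1/1440
C² = P²·S² = 1/3 ; C = +0.577350

+√(1/3) = +0.577350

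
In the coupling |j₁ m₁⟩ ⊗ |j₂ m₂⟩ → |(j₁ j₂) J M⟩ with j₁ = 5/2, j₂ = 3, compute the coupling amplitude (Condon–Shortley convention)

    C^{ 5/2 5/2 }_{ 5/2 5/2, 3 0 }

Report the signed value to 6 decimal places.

+√(5/42) = +0.345033

j₁+j₂−J=3  J+j₁−j₂=2  J−j₁+j₂=3  j₁+j₂+J+1=9
(j₁±m₁, j₂±m₂, J±M) = (5,0,3,3,5,0)
P² = 4320/7
sum k=0..0:
  [0] +1/72 = 1/72
S = 1/72
C² = P²·S² = 5/42 ; C = +0.345033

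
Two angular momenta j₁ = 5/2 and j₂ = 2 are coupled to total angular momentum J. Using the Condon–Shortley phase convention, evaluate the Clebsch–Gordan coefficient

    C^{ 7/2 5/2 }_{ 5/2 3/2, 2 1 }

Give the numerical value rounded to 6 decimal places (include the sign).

√[8·1!4!3!/9! · 4!1!3!1!6!1!] = √(2304/7)
  +(−1)^0/∏(0,1,1,3,3,0)! = 1/36  (running 1/36)
  +(−1)^1/∏(1,0,0,2,4,1)! = -1/48  (running 1/144)
⟨..|..⟩ = √(2304/7)·(1/144) = +0.125988

+0.125988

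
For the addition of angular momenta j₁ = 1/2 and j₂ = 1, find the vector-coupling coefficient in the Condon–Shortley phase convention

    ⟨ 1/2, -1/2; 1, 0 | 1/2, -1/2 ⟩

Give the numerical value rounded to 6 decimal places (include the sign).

triangle: 1!*0!*1!/3! = 1/6
(j±m)!: 0!*1!*1!*1!*0!*1! = 1
prefactor² = (2J+1)*Δ*N² = 1/3
  k=1: −1/(1!*0!*0!*0!*0!*1!) = -1
Σ = -1  ⇒  CG² = 1/3*(-1)² = 1/3
CG = −√(1/3) = -0.577350

-0.577350  (= −√(1/3))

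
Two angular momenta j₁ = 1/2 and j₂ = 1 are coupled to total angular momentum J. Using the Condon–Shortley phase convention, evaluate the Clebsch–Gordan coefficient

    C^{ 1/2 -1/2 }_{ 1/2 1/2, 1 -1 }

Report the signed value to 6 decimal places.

+0.816497  (= +√(2/3))

j₁+j₂−J=1  J+j₁−j₂=0  J−j₁+j₂=1  j₁+j₂+J+1=3
(j₁±m₁, j₂±m₂, J±M) = (1,0,0,2,0,1)
P² = 2/3
sum k=0..0:
  [0] +1/1 = 1
S = 1
C² = P²·S² = 2/3 ; C = +0.816497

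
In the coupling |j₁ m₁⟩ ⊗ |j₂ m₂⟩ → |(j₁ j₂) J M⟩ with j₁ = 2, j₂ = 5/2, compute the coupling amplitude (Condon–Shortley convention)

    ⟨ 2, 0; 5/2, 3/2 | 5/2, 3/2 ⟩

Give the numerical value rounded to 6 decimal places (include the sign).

√[6·2!2!3!/8! · 2!2!4!1!4!1!] = √(288/35)
  +(−1)^1/∏(1,1,1,3,1,0)! = -1/6  (running -1/6)
  +(−1)^2/∏(2,0,0,2,2,1)! = 1/8  (running -1/24)
⟨..|..⟩ = √(288/35)·(-1/24) = -0.119523

−√(1/70) ≈ -0.119523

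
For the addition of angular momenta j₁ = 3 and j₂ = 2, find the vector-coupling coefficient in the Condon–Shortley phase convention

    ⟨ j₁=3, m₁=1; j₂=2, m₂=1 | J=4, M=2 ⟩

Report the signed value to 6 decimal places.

−√(1/28) = -0.188982

√[9·1!5!3!/10! · 4!2!3!1!6!2!] = √(5184/7)
  +(−1)^0/∏(0,1,2,3,3,0)! = 1/72  (running 1/72)
  +(−1)^1/∏(1,0,1,2,4,1)! = -1/48  (running -1/144)
⟨..|..⟩ = √(5184/7)·(-1/144) = -0.188982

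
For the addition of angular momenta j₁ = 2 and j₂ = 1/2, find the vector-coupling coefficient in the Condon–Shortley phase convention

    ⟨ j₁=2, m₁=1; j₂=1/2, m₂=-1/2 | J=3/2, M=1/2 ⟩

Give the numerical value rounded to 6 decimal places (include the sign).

+√(3/5) = +0.774597

j₁+j₂−J=1  J+j₁−j₂=3  J−j₁+j₂=0  j₁+j₂+J+1=5
(j₁±m₁, j₂±m₂, J±M) = (3,1,0,1,2,1)
P² = 12/5
sum k=0..0:
  [0] +1/2 = 1/2
S = 1/2
C² = P²·S² = 3/5 ; C = +0.774597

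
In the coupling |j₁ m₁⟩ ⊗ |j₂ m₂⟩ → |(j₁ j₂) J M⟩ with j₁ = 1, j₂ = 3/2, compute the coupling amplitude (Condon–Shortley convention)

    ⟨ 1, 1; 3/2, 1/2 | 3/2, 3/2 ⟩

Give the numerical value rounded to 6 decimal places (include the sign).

j₁+j₂−J=1  J+j₁−j₂=1  J−j₁+j₂=2  j₁+j₂+J+1=5
(j₁±m₁, j₂±m₂, J±M) = (2,0,2,1,3,0)
P² = 8/5
sum k=0..0:
  [0] +1/2 = 1/2
S = 1/2
C² = P²·S² = 2/5 ; C = +0.632456

+0.632456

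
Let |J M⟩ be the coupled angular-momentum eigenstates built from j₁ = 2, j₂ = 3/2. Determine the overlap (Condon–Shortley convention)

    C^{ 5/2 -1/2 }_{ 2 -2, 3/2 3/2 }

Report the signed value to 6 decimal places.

-0.414039

triangle: 1!*3!*2!/7! = 12/5040
(j±m)!: 0!*4!*3!*0!*2!*3! = 1728
prefactor² = (2J+1)*Δ*N² = 864/35
  k=1: −1/(1!*0!*3!*2!*0!*0!) = -1/12
Σ = -1/12  ⇒  CG² = 864/35*(-1/12)² = 6/35
CG = −√(6/35) = -0.414039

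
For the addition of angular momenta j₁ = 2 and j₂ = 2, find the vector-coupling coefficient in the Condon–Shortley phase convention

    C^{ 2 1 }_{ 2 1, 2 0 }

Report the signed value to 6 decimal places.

−√(1/14) ≈ -0.267261

triangle: 2!*2!*2!/7! = 8/5040
(j±m)!: 3!*1!*2!*2!*3!*1! = 144
prefactor² = (2J+1)*Δ*N² = 8/7
  k=0: +1/(0!*2!*1!*2!*1!*0!) = 1/4
  k=1: −1/(1!*1!*0!*1!*2!*1!) = -1/2
Σ = -1/4  ⇒  CG² = 8/7*(-1/4)² = 1/14
CG = −√(1/14) = -0.267261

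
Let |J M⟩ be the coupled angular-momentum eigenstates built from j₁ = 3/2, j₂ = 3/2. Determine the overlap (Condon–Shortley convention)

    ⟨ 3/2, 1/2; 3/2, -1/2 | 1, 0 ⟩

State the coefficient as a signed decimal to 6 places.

−√(1/20) ≈ -0.223607

triangle: 2!×1!×1!/5! = 2/120
(j±m)!: 2!×1!×1!×2!×1!×1! = 4
prefactor² = (2J+1)×Δ×N² = 1/5
  k=0: +1/(0!×2!×1!×1!×0!×0!) = 1/2
  k=1: −1/(1!×1!×0!×0!×1!×1!) = -1
Σ = -1/2  ⇒  CG² = 1/5×(-1/2)² = 1/20
CG = −√(1/20) = -0.223607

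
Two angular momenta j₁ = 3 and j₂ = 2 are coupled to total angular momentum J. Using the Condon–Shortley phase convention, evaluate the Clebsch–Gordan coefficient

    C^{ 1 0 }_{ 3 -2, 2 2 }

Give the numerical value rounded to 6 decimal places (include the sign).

+√(1/7) ≈ +0.377964

j₁+j₂−J=4  J+j₁−j₂=2  J−j₁+j₂=0  j₁+j₂+J+1=7
(j₁±m₁, j₂±m₂, J±M) = (1,5,4,0,1,1)
P² = 576/7
sum k=4..4:
  [4] +1/24 = 1/24
S = 1/24
C² = P²·S² = 1/7 ; C = +0.377964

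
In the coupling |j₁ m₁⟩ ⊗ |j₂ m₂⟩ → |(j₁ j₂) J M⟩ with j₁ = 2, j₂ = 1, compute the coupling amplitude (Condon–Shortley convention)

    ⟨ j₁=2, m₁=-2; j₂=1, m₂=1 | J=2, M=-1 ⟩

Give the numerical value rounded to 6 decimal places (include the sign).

√[5·1!3!1!/6! · 0!4!2!0!1!3!] = √(12)
  +(−1)^1/∏(1,0,3,1,0,0)! = -1/6  (running -1/6)
⟨..|..⟩ = √(12)·(-1/6) = -0.577350

-0.577350  (= −√(1/3))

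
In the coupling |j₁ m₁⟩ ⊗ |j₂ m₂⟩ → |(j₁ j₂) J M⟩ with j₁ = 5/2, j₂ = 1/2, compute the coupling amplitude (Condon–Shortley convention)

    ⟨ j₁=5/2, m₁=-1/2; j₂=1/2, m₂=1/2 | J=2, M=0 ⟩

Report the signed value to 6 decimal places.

j₁+j₂−J=1  J+j₁−j₂=4  J−j₁+j₂=0  j₁+j₂+J+1=6
(j₁±m₁, j₂±m₂, J±M) = (2,3,1,0,2,2)
P² = 8
sum k=1..1:
  [1] −1/4 = -1/4
S = -1/4
C² = P²·S² = 1/2 ; C = -0.707107

−√(1/2) = -0.707107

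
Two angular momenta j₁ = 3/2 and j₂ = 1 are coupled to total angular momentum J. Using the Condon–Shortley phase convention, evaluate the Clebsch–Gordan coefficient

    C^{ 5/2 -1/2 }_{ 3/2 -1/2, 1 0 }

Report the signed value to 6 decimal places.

+√(3/5) = +0.774597

triangle: 0!*3!*2!/6! = 12/720
(j±m)!: 1!*2!*1!*1!*2!*3! = 24
prefactor² = (2J+1)*Δ*N² = 12/5
  k=0: +1/(0!*0!*2!*1!*1!*1!) = 1/2
Σ = 1/2  ⇒  CG² = 12/5*1/2² = 3/5
CG = +√(3/5) = +0.774597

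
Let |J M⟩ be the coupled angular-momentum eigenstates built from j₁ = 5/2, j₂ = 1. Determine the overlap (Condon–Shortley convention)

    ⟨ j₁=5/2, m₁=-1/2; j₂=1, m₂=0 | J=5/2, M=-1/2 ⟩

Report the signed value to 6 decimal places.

−√(1/35) ≈ -0.169031

triangle: 1!·4!·1!/7! = 24/5040
(j±m)!: 2!·3!·1!·1!·2!·3! = 144
prefactor² = (2J+1)·Δ·N² = 144/35
  k=0: +1/(0!·1!·3!·1!·1!·0!) = 1/6
  k=1: −1/(1!·0!·2!·0!·2!·1!) = -1/4
Σ = -1/12  ⇒  CG² = 144/35·(-1/12)² = 1/35
CG = −√(1/35) = -0.169031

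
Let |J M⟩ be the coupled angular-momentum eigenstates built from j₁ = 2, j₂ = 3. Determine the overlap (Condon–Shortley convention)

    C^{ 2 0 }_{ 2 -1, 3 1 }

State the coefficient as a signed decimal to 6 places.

√[5·3!1!3!/8! · 1!3!4!2!2!2!] = √(36/7)
  +(−1)^2/∏(2,1,1,2,0,1)! = 1/4  (running 1/4)
  +(−1)^3/∏(3,0,0,1,1,2)! = -1/12  (running 1/6)
⟨..|..⟩ = √(36/7)·(1/6) = +0.377964

+0.377964  (= +√(1/7))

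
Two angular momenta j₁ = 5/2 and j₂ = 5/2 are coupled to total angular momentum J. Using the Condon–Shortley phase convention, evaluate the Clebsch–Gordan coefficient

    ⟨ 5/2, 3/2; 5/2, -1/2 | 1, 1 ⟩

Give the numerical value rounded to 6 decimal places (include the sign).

triangle: 4!×1!×1!/7! = 24/5040
(j±m)!: 4!×1!×2!×3!×2!×0! = 576
prefactor² = (2J+1)×Δ×N² = 288/35
  k=1: −1/(1!×3!×0!×1!×1!×0!) = -1/6
Σ = -1/6  ⇒  CG² = 288/35×(-1/6)² = 8/35
CG = −√(8/35) = -0.478091

−√(8/35) ≈ -0.478091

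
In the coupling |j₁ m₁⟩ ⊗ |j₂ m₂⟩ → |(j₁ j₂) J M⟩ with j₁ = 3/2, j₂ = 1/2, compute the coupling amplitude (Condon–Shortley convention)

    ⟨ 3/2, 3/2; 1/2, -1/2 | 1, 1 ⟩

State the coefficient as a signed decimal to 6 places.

+0.866025  (= +√(3/4))

j₁+j₂−J=1  J+j₁−j₂=2  J−j₁+j₂=0  j₁+j₂+J+1=4
(j₁±m₁, j₂±m₂, J±M) = (3,0,0,1,2,0)
P² = 3
sum k=0..0:
  [0] +1/2 = 1/2
S = 1/2
C² = P²·S² = 3/4 ; C = +0.866025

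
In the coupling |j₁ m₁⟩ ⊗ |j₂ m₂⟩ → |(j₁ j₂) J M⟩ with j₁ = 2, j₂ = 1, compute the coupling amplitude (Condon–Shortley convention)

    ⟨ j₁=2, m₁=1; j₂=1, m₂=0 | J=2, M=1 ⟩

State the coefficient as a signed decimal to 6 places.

+√(1/6) ≈ +0.408248

√[5·1!3!1!/6! · 3!1!1!1!3!1!] = √(3/2)
  +(−1)^0/∏(0,1,1,1,2,0)! = 1/2  (running 1/2)
  +(−1)^1/∏(1,0,0,0,3,1)! = -1/6  (running 1/3)
⟨..|..⟩ = √(3/2)·(1/3) = +0.408248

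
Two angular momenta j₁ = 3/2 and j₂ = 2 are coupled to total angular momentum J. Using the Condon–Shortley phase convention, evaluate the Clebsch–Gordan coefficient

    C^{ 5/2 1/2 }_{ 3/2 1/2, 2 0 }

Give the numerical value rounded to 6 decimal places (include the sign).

+0.292770

√[6·1!2!3!/7! · 2!1!2!2!3!2!] = √(48/35)
  +(−1)^0/∏(0,1,1,2,1,1)! = 1/2  (running 1/2)
  +(−1)^1/∏(1,0,0,1,2,2)! = -1/4  (running 1/4)
⟨..|..⟩ = √(48/35)·(1/4) = +0.292770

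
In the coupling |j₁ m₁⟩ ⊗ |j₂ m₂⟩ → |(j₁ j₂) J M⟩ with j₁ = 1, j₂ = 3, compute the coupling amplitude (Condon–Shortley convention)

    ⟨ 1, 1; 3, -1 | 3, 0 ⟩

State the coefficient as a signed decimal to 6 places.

+√(1/2) ≈ +0.707107

j₁+j₂−J=1  J+j₁−j₂=1  J−j₁+j₂=5  j₁+j₂+J+1=8
(j₁±m₁, j₂±m₂, J±M) = (2,0,2,4,3,3)
P² = 72
sum k=0..0:
  [0] +1/12 = 1/12
S = 1/12
C² = P²·S² = 1/2 ; C = +0.707107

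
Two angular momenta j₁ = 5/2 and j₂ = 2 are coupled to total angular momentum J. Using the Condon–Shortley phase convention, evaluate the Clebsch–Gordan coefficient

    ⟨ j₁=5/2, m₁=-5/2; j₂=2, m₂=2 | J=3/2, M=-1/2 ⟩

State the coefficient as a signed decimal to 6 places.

−√(8/21) ≈ -0.617213

triangle: 3!*2!*1!/7! = 12/5040
(j±m)!: 0!*5!*4!*0!*1!*2! = 5760
prefactor² = (2J+1)*Δ*N² = 384/7
  k=3: −1/(3!*0!*2!*1!*0!*0!) = -1/12
Σ = -1/12  ⇒  CG² = 384/7*(-1/12)² = 8/21
CG = −√(8/21) = -0.617213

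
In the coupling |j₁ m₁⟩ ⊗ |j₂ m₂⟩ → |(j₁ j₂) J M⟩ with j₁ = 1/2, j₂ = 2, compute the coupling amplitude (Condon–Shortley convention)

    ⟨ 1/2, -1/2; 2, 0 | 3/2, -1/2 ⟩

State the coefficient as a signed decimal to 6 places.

-0.632456  (= −√(2/5))

j₁+j₂−J=1  J+j₁−j₂=0  J−j₁+j₂=3  j₁+j₂+J+1=5
(j₁±m₁, j₂±m₂, J±M) = (0,1,2,2,1,2)
P² = 8/5
sum k=1..1:
  [1] −1/2 = -1/2
S = -1/2
C² = P²·S² = 2/5 ; C = -0.632456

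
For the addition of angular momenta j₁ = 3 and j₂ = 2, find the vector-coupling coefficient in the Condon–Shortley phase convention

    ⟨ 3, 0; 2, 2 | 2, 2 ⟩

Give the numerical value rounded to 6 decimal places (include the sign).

−√(1/14) ≈ -0.267261

triangle: 3!*3!*1!/8! = 36/40320
(j±m)!: 3!*3!*4!*0!*4!*0! = 20736
prefactor² = (2J+1)*Δ*N² = 648/7
  k=3: −1/(3!*0!*0!*1!*3!*0!) = -1/36
Σ = -1/36  ⇒  CG² = 648/7*(-1/36)² = 1/14
CG = −√(1/14) = -0.267261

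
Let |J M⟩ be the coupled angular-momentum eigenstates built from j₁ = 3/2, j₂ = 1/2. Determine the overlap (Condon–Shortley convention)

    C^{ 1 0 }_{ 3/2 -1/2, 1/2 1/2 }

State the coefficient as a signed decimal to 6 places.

−√(1/2) ≈ -0.707107

triangle: 1!×2!×0!/4! = 2/24
(j±m)!: 1!×2!×1!×0!×1!×1! = 2
prefactor² = (2J+1)×Δ×N² = 1/2
  k=1: −1/(1!×0!×1!×0!×1!×0!) = -1
Σ = -1  ⇒  CG² = 1/2×(-1)² = 1/2
CG = −√(1/2) = -0.707107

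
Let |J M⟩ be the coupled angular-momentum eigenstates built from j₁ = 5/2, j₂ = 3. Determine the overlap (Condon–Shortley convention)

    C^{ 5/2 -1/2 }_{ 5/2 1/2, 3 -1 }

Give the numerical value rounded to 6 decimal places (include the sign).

√[6·3!2!3!/9! · 3!2!2!4!2!3!] = √(288/35)
  +(−1)^0/∏(0,3,2,2,0,1)! = 1/24  (running 1/24)
  +(−1)^1/∏(1,2,1,1,1,2)! = -1/4  (running -5/24)
  +(−1)^2/∏(2,1,0,0,2,3)! = 1/24  (running -1/6)
⟨..|..⟩ = √(288/35)·(-1/6) = -0.478091

−√(8/35) ≈ -0.478091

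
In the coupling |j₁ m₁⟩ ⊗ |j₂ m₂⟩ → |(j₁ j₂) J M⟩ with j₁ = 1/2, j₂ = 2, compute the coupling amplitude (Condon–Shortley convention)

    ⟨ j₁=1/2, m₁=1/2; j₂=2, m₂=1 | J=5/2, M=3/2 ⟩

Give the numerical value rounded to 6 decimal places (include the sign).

+√(4/5) ≈ +0.894427

√[6·0!1!4!/6! · 1!0!3!1!4!1!] = √(144/5)
  +(−1)^0/∏(0,0,0,3,1,1)! = 1/6  (running 1/6)
⟨..|..⟩ = √(144/5)·(1/6) = +0.894427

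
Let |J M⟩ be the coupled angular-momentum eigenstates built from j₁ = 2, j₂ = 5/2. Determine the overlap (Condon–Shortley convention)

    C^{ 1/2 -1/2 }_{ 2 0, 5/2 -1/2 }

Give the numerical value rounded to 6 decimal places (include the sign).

+0.447214  (= +√(1/5))

j₁+j₂−J=4  J+j₁−j₂=0  J−j₁+j₂=1  j₁+j₂+J+1=6
(j₁±m₁, j₂±m₂, J±M) = (2,2,2,3,0,1)
P² = 16/5
sum k=2..2:
  [2] +1/4 = 1/4
S = 1/4
C² = P²·S² = 1/5 ; C = +0.447214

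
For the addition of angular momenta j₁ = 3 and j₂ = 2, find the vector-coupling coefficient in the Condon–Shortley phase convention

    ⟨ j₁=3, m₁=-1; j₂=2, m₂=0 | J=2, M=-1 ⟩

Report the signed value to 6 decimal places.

√[5·3!3!1!/8! · 2!4!2!2!1!3!] = √(36/7)
  +(−1)^1/∏(1,2,3,1,0,0)! = -1/12  (running -1/12)
  +(−1)^2/∏(2,1,2,0,1,1)! = 1/4  (running 1/6)
⟨..|..⟩ = √(36/7)·(1/6) = +0.377964

+√(1/7) = +0.377964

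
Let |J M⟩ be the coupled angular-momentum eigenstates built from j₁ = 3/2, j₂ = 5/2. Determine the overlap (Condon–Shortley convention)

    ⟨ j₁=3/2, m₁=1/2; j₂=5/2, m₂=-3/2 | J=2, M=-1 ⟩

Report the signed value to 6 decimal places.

√[5·2!1!3!/7! · 2!1!1!4!1!3!] = √(24/7)
  +(−1)^0/∏(0,2,1,1,0,2)! = 1/4  (running 1/4)
  +(−1)^1/∏(1,1,0,0,1,3)! = -1/6  (running 1/12)
⟨..|..⟩ = √(24/7)·(1/12) = +0.154303

+0.154303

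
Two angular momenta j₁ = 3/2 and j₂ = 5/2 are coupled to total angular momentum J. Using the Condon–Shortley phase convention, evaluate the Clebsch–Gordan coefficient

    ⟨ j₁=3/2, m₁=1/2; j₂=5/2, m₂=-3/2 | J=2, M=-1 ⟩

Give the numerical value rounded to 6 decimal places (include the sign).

+√(1/42) ≈ +0.154303

√[5·2!1!3!/7! · 2!1!1!4!1!3!] = √(24/7)
  +(−1)^0/∏(0,2,1,1,0,2)! = 1/4  (running 1/4)
  +(−1)^1/∏(1,1,0,0,1,3)! = -1/6  (running 1/12)
⟨..|..⟩ = √(24/7)·(1/12) = +0.154303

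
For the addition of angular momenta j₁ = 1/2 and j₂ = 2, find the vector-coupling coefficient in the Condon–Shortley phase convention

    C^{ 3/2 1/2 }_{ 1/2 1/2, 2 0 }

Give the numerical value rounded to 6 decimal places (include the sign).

triangle: 1!·0!·3!/5! = 6/120
(j±m)!: 1!·0!·2!·2!·2!·1! = 8
prefactor² = (2J+1)·Δ·N² = 8/5
  k=0: +1/(0!·1!·0!·2!·0!·1!) = 1/2
Σ = 1/2  ⇒  CG² = 8/5·1/2² = 2/5
CG = +√(2/5) = +0.632456

+0.632456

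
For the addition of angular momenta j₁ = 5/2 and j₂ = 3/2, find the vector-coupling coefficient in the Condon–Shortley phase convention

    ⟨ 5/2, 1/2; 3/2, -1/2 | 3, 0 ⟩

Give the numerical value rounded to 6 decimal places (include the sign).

triangle: 1!*4!*2!/8! = 48/40320
(j±m)!: 3!*2!*1!*2!*3!*3! = 864
prefactor² = (2J+1)*Δ*N² = 36/5
  k=0: +1/(0!*1!*2!*1!*2!*1!) = 1/4
  k=1: −1/(1!*0!*1!*0!*3!*2!) = -1/12
Σ = 1/6  ⇒  CG² = 36/5*1/6² = 1/5
CG = +√(1/5) = +0.447214

+0.447214  (= +√(1/5))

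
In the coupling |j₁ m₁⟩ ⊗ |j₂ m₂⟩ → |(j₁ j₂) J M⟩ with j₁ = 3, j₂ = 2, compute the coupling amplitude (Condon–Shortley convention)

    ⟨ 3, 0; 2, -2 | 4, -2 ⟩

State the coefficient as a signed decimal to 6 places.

+√(3/7) ≈ +0.654654

√[9·1!5!3!/10! · 3!3!0!4!2!6!] = √(15552/7)
  +(−1)^0/∏(0,1,3,0,2,3)! = 1/72  (running 1/72)
⟨..|..⟩ = √(15552/7)·(1/72) = +0.654654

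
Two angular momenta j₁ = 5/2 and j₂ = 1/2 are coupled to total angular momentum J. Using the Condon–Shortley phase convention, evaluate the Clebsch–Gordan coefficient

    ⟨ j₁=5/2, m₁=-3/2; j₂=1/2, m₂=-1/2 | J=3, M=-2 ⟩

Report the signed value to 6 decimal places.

+0.912871

√[7·0!5!1!/7! · 1!4!0!1!1!5!] = √(480)
  +(−1)^0/∏(0,0,4,0,1,1)! = 1/24  (running 1/24)
⟨..|..⟩ = √(480)·(1/24) = +0.912871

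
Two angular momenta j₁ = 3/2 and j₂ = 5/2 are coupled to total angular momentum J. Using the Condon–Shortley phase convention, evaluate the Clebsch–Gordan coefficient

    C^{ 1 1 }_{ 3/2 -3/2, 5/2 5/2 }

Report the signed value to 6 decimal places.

-0.707107  (= −√(1/2))

√[3·3!0!2!/6! · 0!3!5!0!2!0!] = √(72)
  +(−1)^3/∏(3,0,0,2,0,0)! = -1/12  (running -1/12)
⟨..|..⟩ = √(72)·(-1/12) = -0.707107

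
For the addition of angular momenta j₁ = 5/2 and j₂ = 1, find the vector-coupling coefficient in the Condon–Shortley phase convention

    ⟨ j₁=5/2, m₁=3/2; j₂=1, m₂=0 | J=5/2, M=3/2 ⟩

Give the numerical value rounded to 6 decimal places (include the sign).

√[6·1!4!1!/7! · 4!1!1!1!4!1!] = √(576/35)
  +(−1)^0/∏(0,1,1,1,3,0)! = 1/6  (running 1/6)
  +(−1)^1/∏(1,0,0,0,4,1)! = -1/24  (running 1/8)
⟨..|..⟩ = √(576/35)·(1/8) = +0.507093

+√(9/35) = +0.507093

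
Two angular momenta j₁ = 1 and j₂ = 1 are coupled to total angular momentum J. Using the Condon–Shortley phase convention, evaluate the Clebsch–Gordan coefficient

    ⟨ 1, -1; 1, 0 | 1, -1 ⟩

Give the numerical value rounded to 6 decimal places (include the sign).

j₁+j₂−J=1  J+j₁−j₂=1  J−j₁+j₂=1  j₁+j₂+J+1=4
(j₁±m₁, j₂±m₂, J±M) = (0,2,1,1,0,2)
P² = 1/2
sum k=1..1:
  [1] −1/1 = -1
S = -1
C² = P²·S² = 1/2 ; C = -0.707107

-0.707107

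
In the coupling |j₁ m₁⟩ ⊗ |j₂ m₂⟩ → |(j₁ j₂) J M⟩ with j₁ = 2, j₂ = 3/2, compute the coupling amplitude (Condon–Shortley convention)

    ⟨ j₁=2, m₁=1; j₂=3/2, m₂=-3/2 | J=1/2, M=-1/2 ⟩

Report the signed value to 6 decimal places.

√[2·3!1!0!/5! · 3!1!0!3!0!1!] = √(18/5)
  +(−1)^0/∏(0,3,1,0,0,0)! = 1/6  (running 1/6)
⟨..|..⟩ = √(18/5)·(1/6) = +0.316228

+0.316228  (= +√(1/10))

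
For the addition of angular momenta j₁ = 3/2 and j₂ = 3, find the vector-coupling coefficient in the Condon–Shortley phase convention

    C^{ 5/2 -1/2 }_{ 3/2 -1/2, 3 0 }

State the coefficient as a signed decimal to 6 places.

-0.414039  (= −√(6/35))

√[6·2!1!4!/8! · 1!2!3!3!2!3!] = √(216/35)
  +(−1)^1/∏(1,1,1,2,0,2)! = -1/4  (running -1/4)
  +(−1)^2/∏(2,0,0,1,1,3)! = 1/12  (running -1/6)
⟨..|..⟩ = √(216/35)·(-1/6) = -0.414039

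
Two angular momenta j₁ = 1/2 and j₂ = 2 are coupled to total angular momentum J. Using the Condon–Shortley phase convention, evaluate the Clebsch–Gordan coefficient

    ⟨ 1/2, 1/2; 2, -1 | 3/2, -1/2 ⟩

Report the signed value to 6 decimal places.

+0.774597

triangle: 1!·0!·3!/5! = 6/120
(j±m)!: 1!·0!·1!·3!·1!·2! = 12
prefactor² = (2J+1)·Δ·N² = 12/5
  k=0: +1/(0!·1!·0!·1!·0!·2!) = 1/2
Σ = 1/2  ⇒  CG² = 12/5·1/2² = 3/5
CG = +√(3/5) = +0.774597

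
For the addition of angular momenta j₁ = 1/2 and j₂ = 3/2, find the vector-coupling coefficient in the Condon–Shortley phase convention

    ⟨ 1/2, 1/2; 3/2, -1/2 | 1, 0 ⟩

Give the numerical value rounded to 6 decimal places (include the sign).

√[3·1!0!2!/4! · 1!0!1!2!1!1!] = √(1/2)
  +(−1)^0/∏(0,1,0,1,0,1)! = 1  (running 1)
⟨..|..⟩ = √(1/2)·(1) = +0.707107

+√(1/2) = +0.707107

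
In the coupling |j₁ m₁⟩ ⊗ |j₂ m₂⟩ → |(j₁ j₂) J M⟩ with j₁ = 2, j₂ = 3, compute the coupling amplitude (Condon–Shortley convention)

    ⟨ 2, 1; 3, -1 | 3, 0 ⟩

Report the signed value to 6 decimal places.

+0.182574

j₁+j₂−J=2  J+j₁−j₂=2  J−j₁+j₂=4  j₁+j₂+J+1=9
(j₁±m₁, j₂±m₂, J±M) = (3,1,2,4,3,3)
P² = 96/5
sum k=0..1:
  [0] +1/8 = 1/8
  [1] −1/12 = -1/12
S = 1/24
C² = P²·S² = 1/30 ; C = +0.182574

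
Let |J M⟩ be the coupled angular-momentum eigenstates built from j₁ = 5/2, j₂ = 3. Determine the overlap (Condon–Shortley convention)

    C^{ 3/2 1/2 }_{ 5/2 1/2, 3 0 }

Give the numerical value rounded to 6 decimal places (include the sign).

√[4·4!1!2!/8! · 3!2!3!3!2!1!] = √(144/35)
  +(−1)^1/∏(1,3,1,2,0,0)! = -1/12  (running -1/12)
  +(−1)^2/∏(2,2,0,1,1,1)! = 1/4  (running 1/6)
⟨..|..⟩ = √(144/35)·(1/6) = +0.338062

+√(4/35) ≈ +0.338062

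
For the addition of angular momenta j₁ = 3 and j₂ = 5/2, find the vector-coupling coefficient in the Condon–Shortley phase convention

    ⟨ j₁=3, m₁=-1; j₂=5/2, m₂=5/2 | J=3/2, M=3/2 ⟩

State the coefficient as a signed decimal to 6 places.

j₁+j₂−J=4  J+j₁−j₂=2  J−j₁+j₂=1  j₁+j₂+J+1=8
(j₁±m₁, j₂±m₂, J±M) = (2,4,5,0,3,0)
P² = 1152/7
sum k=4..4:
  [4] +1/48 = 1/48
S = 1/48
C² = P²·S² = 1/14 ; C = +0.267261

+√(1/14) = +0.267261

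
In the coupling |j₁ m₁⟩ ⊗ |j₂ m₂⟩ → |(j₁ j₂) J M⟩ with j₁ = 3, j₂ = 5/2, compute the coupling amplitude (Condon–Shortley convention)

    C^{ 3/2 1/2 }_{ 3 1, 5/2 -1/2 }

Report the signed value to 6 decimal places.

j₁+j₂−J=4  J+j₁−j₂=2  J−j₁+j₂=1  j₁+j₂+J+1=8
(j₁±m₁, j₂±m₂, J±M) = (4,2,2,3,2,1)
P² = 192/35
sum k=1..2:
  [1] −1/6 = -1/6
  [2] +1/8 = 1/8
S = -1/24
C² = P²·S² = 1/105 ; C = -0.097590

−√(1/105) ≈ -0.097590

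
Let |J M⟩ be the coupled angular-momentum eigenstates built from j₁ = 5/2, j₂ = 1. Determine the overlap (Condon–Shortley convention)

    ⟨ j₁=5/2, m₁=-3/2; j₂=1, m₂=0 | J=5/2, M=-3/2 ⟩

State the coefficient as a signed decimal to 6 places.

−√(9/35) ≈ -0.507093

triangle: 1!·4!·1!/7! = 24/5040
(j±m)!: 1!·4!·1!·1!·1!·4! = 576
prefactor² = (2J+1)·Δ·N² = 576/35
  k=0: +1/(0!·1!·4!·1!·0!·0!) = 1/24
  k=1: −1/(1!·0!·3!·0!·1!·1!) = -1/6
Σ = -1/8  ⇒  CG² = 576/35·(-1/8)² = 9/35
CG = −√(9/35) = -0.507093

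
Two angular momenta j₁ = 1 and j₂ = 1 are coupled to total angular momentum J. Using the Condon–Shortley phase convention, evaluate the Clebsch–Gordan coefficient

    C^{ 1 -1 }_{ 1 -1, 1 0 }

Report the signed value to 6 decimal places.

√[3·1!1!1!/4! · 0!2!1!1!0!2!] = √(1/2)
  +(−1)^1/∏(1,0,1,0,0,1)! = -1  (running -1)
⟨..|..⟩ = √(1/2)·(-1) = -0.707107

-0.707107  (= −√(1/2))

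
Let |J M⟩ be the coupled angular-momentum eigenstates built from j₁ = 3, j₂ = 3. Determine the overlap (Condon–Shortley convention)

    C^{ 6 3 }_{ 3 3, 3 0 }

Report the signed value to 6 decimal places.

triangle: 0!·6!·6!/13! = 518400/6227020800
(j±m)!: 6!·0!·3!·3!·9!·3! = 56435097600
prefactor² = (2J+1)·Δ·N² = 671846400/11
  k=0: +1/(0!·0!·0!·3!·6!·3!) = 1/25920
Σ = 1/25920  ⇒  CG² = 671846400/11·1/25920² = 1/11
CG = +√(1/11) = +0.301511

+0.301511  (= +√(1/11))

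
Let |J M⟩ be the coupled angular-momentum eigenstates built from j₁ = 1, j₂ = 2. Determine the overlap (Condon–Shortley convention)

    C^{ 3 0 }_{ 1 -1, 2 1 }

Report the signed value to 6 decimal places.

j₁+j₂−J=0  J+j₁−j₂=2  J−j₁+j₂=4  j₁+j₂+J+1=7
(j₁±m₁, j₂±m₂, J±M) = (0,2,3,1,3,3)
P² = 144/5
sum k=0..0:
  [0] +1/12 = 1/12
S = 1/12
C² = P²·S² = 1/5 ; C = +0.447214

+0.447214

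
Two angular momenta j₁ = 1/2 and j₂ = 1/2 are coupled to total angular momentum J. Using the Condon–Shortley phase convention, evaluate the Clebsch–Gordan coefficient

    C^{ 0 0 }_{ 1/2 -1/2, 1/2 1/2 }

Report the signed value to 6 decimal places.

-0.707107

j₁+j₂−J=1  J+j₁−j₂=0  J−j₁+j₂=0  j₁+j₂+J+1=2
(j₁±m₁, j₂±m₂, J±M) = (0,1,1,0,0,0)
P² = 1/2
sum k=1..1:
  [1] −1/1 = -1
S = -1
C² = P²·S² = 1/2 ; C = -0.707107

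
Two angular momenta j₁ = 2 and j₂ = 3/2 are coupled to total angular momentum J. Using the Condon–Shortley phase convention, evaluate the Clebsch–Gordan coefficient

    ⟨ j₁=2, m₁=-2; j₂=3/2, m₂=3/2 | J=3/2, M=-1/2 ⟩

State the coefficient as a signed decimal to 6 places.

√[4·2!2!1!/6! · 0!4!3!0!1!2!] = √(32/5)
  +(−1)^2/∏(2,0,2,1,0,0)! = 1/4  (running 1/4)
⟨..|..⟩ = √(32/5)·(1/4) = +0.632456

+√(2/5) ≈ +0.632456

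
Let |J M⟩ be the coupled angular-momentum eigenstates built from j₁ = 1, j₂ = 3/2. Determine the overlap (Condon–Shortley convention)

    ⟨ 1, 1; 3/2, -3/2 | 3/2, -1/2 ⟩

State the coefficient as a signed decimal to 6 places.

+√(2/5) = +0.632456

j₁+j₂−J=1  J+j₁−j₂=1  J−j₁+j₂=2  j₁+j₂+J+1=5
(j₁±m₁, j₂±m₂, J±M) = (2,0,0,3,1,2)
P² = 8/5
sum k=0..0:
  [0] +1/2 = 1/2
S = 1/2
C² = P²·S² = 2/5 ; C = +0.632456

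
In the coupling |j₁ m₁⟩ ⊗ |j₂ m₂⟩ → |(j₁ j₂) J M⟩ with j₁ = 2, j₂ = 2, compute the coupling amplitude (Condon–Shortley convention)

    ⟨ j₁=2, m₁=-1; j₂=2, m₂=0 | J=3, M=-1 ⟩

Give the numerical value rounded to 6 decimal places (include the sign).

-0.447214  (= −√(1/5))

j₁+j₂−J=1  J+j₁−j₂=3  J−j₁+j₂=3  j₁+j₂+J+1=8
(j₁±m₁, j₂±m₂, J±M) = (1,3,2,2,2,4)
P² = 36/5
sum k=0..1:
  [0] +1/12 = 1/12
  [1] −1/4 = -1/4
S = -1/6
C² = P²·S² = 1/5 ; C = -0.447214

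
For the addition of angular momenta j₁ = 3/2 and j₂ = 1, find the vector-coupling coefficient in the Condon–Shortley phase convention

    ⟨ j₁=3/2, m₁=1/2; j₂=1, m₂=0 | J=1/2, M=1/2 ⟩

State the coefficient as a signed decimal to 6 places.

−√(1/3) ≈ -0.577350

j₁+j₂−J=2  J+j₁−j₂=1  J−j₁+j₂=0  j₁+j₂+J+1=4
(j₁±m₁, j₂±m₂, J±M) = (2,1,1,1,1,0)
P² = 1/3
sum k=1..1:
  [1] −1/1 = -1
S = -1
C² = P²·S² = 1/3 ; C = -0.577350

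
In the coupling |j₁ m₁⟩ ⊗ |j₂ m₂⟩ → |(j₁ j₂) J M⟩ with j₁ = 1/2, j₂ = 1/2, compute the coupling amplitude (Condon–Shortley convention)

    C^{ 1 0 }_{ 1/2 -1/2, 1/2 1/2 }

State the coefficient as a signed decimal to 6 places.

√[3·0!1!1!/3! · 0!1!1!0!1!1!] = √(1/2)
  +(−1)^0/∏(0,0,1,1,0,0)! = 1  (running 1)
⟨..|..⟩ = √(1/2)·(1) = +0.707107

+√(1/2) ≈ +0.707107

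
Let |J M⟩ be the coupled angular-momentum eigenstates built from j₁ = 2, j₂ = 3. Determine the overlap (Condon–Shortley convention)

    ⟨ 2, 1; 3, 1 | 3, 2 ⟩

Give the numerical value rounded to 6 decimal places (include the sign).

-0.500000

triangle: 2!*2!*4!/9! = 96/362880
(j±m)!: 3!*1!*4!*2!*5!*1! = 34560
prefactor² = (2J+1)*Δ*N² = 64
  k=0: +1/(0!*2!*1!*4!*1!*0!) = 1/48
  k=1: −1/(1!*1!*0!*3!*2!*1!) = -1/12
Σ = -1/16  ⇒  CG² = 64*(-1/16)² = 1/4
CG = −√(1/4) = -0.500000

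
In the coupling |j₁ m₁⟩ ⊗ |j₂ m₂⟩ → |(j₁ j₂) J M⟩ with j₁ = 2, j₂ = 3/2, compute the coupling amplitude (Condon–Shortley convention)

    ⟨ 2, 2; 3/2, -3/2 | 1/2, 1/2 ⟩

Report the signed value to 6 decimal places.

+0.632456  (= +√(2/5))

√[2·3!1!0!/5! · 4!0!0!3!1!0!] = √(72/5)
  +(−1)^0/∏(0,3,0,0,1,0)! = 1/6  (running 1/6)
⟨..|..⟩ = √(72/5)·(1/6) = +0.632456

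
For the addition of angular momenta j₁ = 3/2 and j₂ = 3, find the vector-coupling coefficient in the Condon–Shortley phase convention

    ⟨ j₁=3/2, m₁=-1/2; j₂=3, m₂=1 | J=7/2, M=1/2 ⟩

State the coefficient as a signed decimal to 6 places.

−√(2/7) ≈ -0.534522

√[8·1!2!5!/9! · 1!2!4!2!4!3!] = √(512/7)
  +(−1)^0/∏(0,1,2,4,0,1)! = 1/48  (running 1/48)
  +(−1)^1/∏(1,0,1,3,1,2)! = -1/12  (running -1/16)
⟨..|..⟩ = √(512/7)·(-1/16) = -0.534522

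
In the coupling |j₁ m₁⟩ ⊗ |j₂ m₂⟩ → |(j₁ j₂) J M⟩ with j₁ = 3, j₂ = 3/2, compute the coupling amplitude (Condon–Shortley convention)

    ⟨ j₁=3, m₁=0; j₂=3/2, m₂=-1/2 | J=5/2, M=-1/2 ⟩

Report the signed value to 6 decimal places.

j₁+j₂−J=2  J+j₁−j₂=4  J−j₁+j₂=1  j₁+j₂+J+1=8
(j₁±m₁, j₂±m₂, J±M) = (3,3,1,2,2,3)
P² = 216/35
sum k=0..1:
  [0] +1/12 = 1/12
  [1] −1/4 = -1/4
S = -1/6
C² = P²·S² = 6/35 ; C = -0.414039

-0.414039  (= −√(6/35))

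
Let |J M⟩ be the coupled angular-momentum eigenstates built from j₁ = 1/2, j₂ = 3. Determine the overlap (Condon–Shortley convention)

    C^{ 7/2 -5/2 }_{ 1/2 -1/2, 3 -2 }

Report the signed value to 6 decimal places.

+0.925820

√[8·0!1!6!/8! · 0!1!1!5!1!6!] = √(86400/7)
  +(−1)^0/∏(0,0,1,1,0,5)! = 1/120  (running 1/120)
⟨..|..⟩ = √(86400/7)·(1/120) = +0.925820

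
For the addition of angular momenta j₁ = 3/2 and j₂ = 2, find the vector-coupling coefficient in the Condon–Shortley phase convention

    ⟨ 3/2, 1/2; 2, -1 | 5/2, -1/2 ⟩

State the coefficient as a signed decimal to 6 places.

+√(5/14) ≈ +0.597614

√[6·1!2!3!/7! · 2!1!1!3!2!3!] = √(72/35)
  +(−1)^0/∏(0,1,1,1,1,2)! = 1/2  (running 1/2)
  +(−1)^1/∏(1,0,0,0,2,3)! = -1/12  (running 5/12)
⟨..|..⟩ = √(72/35)·(5/12) = +0.597614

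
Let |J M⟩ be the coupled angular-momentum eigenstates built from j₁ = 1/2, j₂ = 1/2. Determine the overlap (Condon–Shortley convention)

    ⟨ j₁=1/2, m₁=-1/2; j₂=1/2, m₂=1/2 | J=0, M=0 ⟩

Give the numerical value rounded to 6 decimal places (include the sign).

√[1·1!0!0!/2! · 0!1!1!0!0!0!] = √(1/2)
  +(−1)^1/∏(1,0,0,0,0,0)! = -1  (running -1)
⟨..|..⟩ = √(1/2)·(-1) = -0.707107

-0.707107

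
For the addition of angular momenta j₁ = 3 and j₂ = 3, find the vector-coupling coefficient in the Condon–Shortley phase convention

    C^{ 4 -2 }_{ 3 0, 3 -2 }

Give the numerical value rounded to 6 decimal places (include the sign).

+0.139573  (= +√(3/154))

triangle: 2!×4!×4!/11! = 1152/39916800
(j±m)!: 3!×3!×1!×5!×2!×6! = 6220800
prefactor² = (2J+1)×Δ×N² = 124416/77
  k=0: +1/(0!×2!×3!×1!×1!×3!) = 1/72
  k=1: −1/(1!×1!×2!×0!×2!×4!) = -1/96
Σ = 1/288  ⇒  CG² = 124416/77×1/288² = 3/154
CG = +√(3/154) = +0.139573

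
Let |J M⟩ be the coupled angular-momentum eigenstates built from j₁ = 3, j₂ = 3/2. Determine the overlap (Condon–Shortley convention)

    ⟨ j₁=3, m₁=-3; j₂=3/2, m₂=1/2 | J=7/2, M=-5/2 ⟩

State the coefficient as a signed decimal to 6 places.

triangle: 1!·5!·2!/9! = 240/362880
(j±m)!: 0!·6!·2!·1!·1!·6! = 1036800
prefactor² = (2J+1)·Δ·N² = 38400/7
  k=1: −1/(1!·0!·5!·1!·0!·1!) = -1/120
Σ = -1/120  ⇒  CG² = 38400/7·(-1/120)² = 8/21
CG = −√(8/21) = -0.617213

-0.617213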